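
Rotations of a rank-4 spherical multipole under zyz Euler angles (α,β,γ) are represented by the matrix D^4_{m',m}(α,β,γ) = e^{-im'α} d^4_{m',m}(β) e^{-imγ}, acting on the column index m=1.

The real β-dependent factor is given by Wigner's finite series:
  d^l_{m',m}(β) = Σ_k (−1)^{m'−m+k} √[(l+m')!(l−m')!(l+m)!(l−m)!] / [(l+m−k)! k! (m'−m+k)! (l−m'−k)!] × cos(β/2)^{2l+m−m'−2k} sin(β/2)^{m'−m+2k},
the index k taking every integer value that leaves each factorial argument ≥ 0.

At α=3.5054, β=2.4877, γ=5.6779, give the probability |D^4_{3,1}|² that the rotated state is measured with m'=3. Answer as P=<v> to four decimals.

P=0.0111

D^4_{3,1}(3.5054,2.4877,5.6779) = e^{-i·3·3.5054}·d^4_{3,1}(2.4877)·e^{-i·1·5.6779}. Compute d first:
With c≡cos(β/2)=0.321153 and s≡sin(β/2)=0.947027, N=[5040·1·120·6]^{1/2}=1904.940944
k∈{0,1} keeps every argument non-negative
  k=0: (−1)^2·1904.9409/(240)·0.3212^6·0.9470^2 = +0.007810
  k=1: (−1)^3·1904.9409/(144)·0.3212^4·0.9470^4 = -0.113192
d^4_{3,1}(2.4877) = +0.007810 -0.113192 = -0.105382
|D^4_{3,1}|² = |d^4_{3,1}(β)|² = (-0.105382)² = 0.011105 (the z-rotation phases have unit modulus)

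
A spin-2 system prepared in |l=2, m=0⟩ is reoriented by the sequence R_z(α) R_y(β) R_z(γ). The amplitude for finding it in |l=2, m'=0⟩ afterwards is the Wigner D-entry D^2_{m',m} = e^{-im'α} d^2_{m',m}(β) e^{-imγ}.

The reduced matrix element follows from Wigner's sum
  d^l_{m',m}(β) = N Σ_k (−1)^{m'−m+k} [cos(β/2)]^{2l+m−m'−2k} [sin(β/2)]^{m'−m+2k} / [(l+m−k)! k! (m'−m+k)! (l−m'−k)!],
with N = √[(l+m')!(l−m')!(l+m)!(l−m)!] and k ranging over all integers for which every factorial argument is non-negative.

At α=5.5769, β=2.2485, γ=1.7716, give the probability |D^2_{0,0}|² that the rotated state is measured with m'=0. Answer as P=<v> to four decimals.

P=0.0080

D^2_{0,0}(5.5769,2.2485,1.7716) = e^{-i·0·5.5769}·d^2_{0,0}(2.2485)·e^{-i·0·1.7716}. Compute d first:
c=cos(2.2485/2)=0.431853, s=sin(2.2485/2)=0.901944; N=√[2·2·2·2]=4.000000
Admissible k: 0..2 (factorial args all ≥0)
  k=0: (−1)^0·4.0000/(4)·0.4319^4·0.9019^0 = +0.034781
  k=1: (−1)^1·4.0000/(1)·0.4319^2·0.9019^2 = -0.606864
  k=2: (−1)^2·4.0000/(4)·0.4319^0·0.9019^4 = +0.661787
d^2_{0,0}(2.2485) = +0.034781 -0.606864 +0.661787 = +0.089704
|D^2_{0,0}|² = |d^2_{0,0}(β)|² = (+0.089704)² = 0.008047 (the z-rotation phases have unit modulus)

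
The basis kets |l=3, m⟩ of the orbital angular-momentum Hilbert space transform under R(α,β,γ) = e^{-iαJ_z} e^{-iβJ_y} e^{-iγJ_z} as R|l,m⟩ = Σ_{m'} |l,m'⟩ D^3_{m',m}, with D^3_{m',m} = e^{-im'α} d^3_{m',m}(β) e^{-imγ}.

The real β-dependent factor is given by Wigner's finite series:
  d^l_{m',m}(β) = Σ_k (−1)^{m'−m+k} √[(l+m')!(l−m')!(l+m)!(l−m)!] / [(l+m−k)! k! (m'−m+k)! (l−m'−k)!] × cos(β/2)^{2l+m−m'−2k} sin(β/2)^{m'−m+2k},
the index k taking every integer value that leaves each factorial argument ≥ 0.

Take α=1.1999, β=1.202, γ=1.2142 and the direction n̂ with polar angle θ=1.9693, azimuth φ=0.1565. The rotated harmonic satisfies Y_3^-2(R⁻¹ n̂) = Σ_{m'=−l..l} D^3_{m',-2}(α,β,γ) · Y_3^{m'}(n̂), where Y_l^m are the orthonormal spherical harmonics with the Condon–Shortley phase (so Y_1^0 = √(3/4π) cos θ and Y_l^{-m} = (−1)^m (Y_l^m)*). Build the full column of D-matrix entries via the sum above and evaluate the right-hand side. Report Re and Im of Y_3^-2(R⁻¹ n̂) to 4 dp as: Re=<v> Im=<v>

Need the full column D^3_{m',-2} for m'=−3..3 at α=1.1999, β=1.202, γ=1.2142.
cos(β/2)=0.824771, sin(β/2)=0.565468
d^3_{-3,-2}: single k=1 term ⇒ +0.528627;  D = +0.511521-0.133387i
d^3_{-2,-2}: k∈[0..1] ⇒ +0.314774 -0.739806 = -0.425032;  D = -0.049113+0.422185i
d^3_{-1,-2}: k∈[0..1] ⇒ -0.682454 +0.641582 = -0.040872;  D = +0.036126+0.019116i
d^3_{0,-2}: k∈[0..1] ⇒ +0.810417 -0.380941 = +0.429476;  D = -0.324803+0.280985i
d^3_{1,-2}: k∈[0..1] ⇒ -0.641582 +0.150790 = -0.490793;  D = -0.164735-0.462320i
d^3_{2,-2}: k∈[0..1] ⇒ +0.347750 -0.032692 = +0.315058;  D = +0.314929+0.009009i
d^3_{3,-2}: single k=0 term ⇒ -0.116801;  D = -0.045430+0.107604i
Y_3^{m'}(θ=1.9693,φ=0.1565) and Σ D·Y over m':
  (+0.5115-0.1334i)·(+0.2913-0.1478i)  (-0.0491+0.4222i)·(-0.3205+0.1037i)  (+0.0361+0.0191i)·(-0.0727+0.0115i)  (-0.3248+0.2810i)·(+0.3254+0.0000i)  (-0.1647-0.4623i)·(+0.0727+0.0115i)  (+0.3149+0.0090i)·(-0.3205-0.1037i)  (-0.0454+0.1076i)·(-0.2913-0.1478i)
Y_3^-2(R⁻¹ n̂) = -0.084835-0.260078i

Re=-0.0848 Im=-0.2601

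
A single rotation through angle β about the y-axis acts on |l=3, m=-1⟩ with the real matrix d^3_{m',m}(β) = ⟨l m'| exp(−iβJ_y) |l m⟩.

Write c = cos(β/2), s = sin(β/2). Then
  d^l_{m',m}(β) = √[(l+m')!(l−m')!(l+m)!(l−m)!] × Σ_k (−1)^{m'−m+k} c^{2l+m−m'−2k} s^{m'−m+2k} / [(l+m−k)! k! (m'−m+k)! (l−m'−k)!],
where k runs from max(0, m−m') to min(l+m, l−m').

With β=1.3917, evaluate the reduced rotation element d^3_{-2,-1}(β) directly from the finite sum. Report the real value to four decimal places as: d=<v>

d=-0.2134

d^3_{-2,-1}(β=1.3917) via Wigner's sum:
c=cos(1.3917/2)=0.767509, s=sin(1.3917/2)=0.641038; N=√[1·120·2·24]=75.894664
k∈{1,2} keeps every argument non-negative
  k=1: (−1)^0·75.8947/(24)·0.7675^5·0.6410^1 = +0.539885
  k=2: (−1)^1·75.8947/(12)·0.7675^3·0.6410^3 = -0.753238
d^3_{-2,-1}(1.3917) = +0.539885 -0.753238 = -0.213352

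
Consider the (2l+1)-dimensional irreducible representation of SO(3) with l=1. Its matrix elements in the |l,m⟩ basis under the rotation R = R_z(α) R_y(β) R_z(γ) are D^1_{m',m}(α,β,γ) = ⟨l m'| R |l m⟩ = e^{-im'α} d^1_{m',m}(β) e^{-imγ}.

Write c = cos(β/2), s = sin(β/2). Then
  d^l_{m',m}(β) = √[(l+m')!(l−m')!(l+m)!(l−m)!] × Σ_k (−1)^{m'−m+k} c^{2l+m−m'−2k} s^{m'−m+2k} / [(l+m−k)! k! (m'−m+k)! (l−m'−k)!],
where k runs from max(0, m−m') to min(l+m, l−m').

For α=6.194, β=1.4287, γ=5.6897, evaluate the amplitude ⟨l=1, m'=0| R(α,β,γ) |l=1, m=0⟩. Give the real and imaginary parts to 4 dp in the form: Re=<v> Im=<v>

D^1_{0,0}(6.194,1.4287,5.6897) = e^{-i·0·6.194}·d^1_{0,0}(1.4287)·e^{-i·0·5.6897}. Compute d first:
With c≡cos(β/2)=0.755519 and s≡sin(β/2)=0.655126, N=[1·1·1·1]^{1/2}=1.000000
The bounds max(0,m−m')=0 and min(l+m,l−m')=1 give 2 terms
  k=0: (−1)^0·1.0000/(1)·0.7555^2·0.6551^0 = +0.570809
  k=1: (−1)^1·1.0000/(1)·0.7555^0·0.6551^2 = -0.429191
d^1_{0,0}(1.4287) = +0.570809 -0.429191 = +0.141619
Phases: e^{-i·(0)·6.194}=+1.000000+0.000000i, e^{-i·(0)·5.6897}=+1.000000+0.000000i ⇒ D=+0.141619+0.000000i

Re=0.1416 Im=0.0000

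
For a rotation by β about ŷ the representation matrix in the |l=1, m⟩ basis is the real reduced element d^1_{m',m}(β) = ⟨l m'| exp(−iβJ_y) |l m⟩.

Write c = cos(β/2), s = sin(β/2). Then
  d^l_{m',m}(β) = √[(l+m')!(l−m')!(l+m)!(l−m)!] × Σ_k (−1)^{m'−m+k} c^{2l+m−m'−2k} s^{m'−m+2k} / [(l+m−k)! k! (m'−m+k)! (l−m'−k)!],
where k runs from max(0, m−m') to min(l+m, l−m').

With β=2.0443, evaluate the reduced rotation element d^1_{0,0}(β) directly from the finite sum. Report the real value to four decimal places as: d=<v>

d=-0.4560

d^1_{0,0}(β=2.0443) via Wigner's sum:
c=cos(2.0443/2)=0.521533, s=sin(2.0443/2)=0.853231; N=√[1·1·1·1]=1.000000
Admissible k: 0..1 (factorial args all ≥0)
  k=0: (−1)^0·1.0000/(1)·0.5215^2·0.8532^0 = +0.271996
  k=1: (−1)^1·1.0000/(1)·0.5215^0·0.8532^2 = -0.728004
d^1_{0,0}(2.0443) = +0.271996 -0.728004 = -0.456007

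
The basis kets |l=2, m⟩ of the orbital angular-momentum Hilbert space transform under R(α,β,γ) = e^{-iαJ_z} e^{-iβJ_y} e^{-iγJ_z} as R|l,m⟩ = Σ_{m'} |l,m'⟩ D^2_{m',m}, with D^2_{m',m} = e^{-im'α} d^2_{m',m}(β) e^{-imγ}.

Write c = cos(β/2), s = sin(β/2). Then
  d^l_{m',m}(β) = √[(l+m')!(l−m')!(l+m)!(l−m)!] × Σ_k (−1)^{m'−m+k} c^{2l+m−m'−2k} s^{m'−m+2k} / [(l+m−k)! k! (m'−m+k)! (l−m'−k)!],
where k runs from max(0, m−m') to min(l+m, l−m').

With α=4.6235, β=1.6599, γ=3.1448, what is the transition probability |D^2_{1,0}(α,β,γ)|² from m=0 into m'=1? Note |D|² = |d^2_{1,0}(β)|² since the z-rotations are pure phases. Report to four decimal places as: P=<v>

P=0.0118

D^2_{1,0}(4.6235,1.6599,3.1448) = e^{-i·1·4.6235}·d^2_{1,0}(1.6599)·e^{-i·0·3.1448}. Compute d first:
c=cos(1.6599/2)=0.674913, s=sin(1.6599/2)=0.737898; N=√[6·1·2·2]=4.898979
k∈{0,1} keeps every argument non-negative
  k=0: (−1)^1·4.8990/(2)·0.6749^3·0.7379^1 = -0.555667
  k=1: (−1)^2·4.8990/(2)·0.6749^1·0.7379^3 = +0.664219
d^2_{1,0}(1.6599) = -0.555667 +0.664219 = +0.108553
|D^2_{1,0}|² = |d^2_{1,0}(β)|² = (+0.108553)² = 0.011784 (the z-rotation phases have unit modulus)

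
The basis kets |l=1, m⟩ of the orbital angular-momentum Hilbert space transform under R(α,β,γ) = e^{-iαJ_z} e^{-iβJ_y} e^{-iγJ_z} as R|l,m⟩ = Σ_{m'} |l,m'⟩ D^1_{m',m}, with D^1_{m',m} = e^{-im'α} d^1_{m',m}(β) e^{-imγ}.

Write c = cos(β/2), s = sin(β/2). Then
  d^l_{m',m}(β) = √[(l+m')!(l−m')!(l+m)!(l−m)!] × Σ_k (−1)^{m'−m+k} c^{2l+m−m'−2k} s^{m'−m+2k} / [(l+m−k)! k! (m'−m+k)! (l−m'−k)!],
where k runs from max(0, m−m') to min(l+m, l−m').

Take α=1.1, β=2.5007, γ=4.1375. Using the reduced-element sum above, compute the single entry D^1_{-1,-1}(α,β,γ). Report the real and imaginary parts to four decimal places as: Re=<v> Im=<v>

Re=0.0497 Im=-0.0859

First d^1_{-1,-1}(β=2.5007), then the phase factors e^{-i(-1)α} and e^{-i(-1)γ}:
c=cos(2.5007/2)=0.314990, s=sin(2.5007/2)=0.949095; N=√[1·2·1·2]=2.000000
k: max(0,(-1)−(-1))=0 … min(1+(-1),1−(-1))=0
  k=0: (−1)^0·2.0000/(2)·0.3150^2·0.9491^0 = +0.099219
d^1_{-1,-1}(2.5007) = +0.099219
Phases: e^{-i·(-1)·1.1}=+0.453596+0.891207i, e^{-i·(-1)·4.1375}=-0.543742-0.839253i ⇒ D=+0.049739-0.085851i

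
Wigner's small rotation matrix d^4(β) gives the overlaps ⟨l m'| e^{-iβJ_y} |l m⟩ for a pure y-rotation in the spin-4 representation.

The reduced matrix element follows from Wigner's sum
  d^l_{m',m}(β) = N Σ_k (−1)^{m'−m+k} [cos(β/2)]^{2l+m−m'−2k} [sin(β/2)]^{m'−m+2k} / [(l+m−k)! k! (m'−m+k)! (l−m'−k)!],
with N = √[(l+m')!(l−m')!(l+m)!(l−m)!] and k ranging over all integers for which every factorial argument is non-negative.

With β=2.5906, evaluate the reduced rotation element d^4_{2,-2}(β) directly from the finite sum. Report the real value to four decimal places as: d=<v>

d=0.1006

d^4_{2,-2}(β=2.5906) via Wigner's sum:
Half-angle: c=0.272025, s=0.962290. N=√(720·2·2·720)=1440.000000
Admissible k: 0..2 (factorial args all ≥0)
  k=0: (−1)^4·1440.0000/(96)·0.2720^4·0.9623^4 = +0.070428
  k=1: (−1)^5·1440.0000/(120)·0.2720^2·0.9623^6 = -0.705073
  k=2: (−1)^6·1440.0000/(1440)·0.2720^0·0.9623^8 = +0.735273
d^4_{2,-2}(2.5906) = +0.070428 -0.705073 +0.735273 = +0.100629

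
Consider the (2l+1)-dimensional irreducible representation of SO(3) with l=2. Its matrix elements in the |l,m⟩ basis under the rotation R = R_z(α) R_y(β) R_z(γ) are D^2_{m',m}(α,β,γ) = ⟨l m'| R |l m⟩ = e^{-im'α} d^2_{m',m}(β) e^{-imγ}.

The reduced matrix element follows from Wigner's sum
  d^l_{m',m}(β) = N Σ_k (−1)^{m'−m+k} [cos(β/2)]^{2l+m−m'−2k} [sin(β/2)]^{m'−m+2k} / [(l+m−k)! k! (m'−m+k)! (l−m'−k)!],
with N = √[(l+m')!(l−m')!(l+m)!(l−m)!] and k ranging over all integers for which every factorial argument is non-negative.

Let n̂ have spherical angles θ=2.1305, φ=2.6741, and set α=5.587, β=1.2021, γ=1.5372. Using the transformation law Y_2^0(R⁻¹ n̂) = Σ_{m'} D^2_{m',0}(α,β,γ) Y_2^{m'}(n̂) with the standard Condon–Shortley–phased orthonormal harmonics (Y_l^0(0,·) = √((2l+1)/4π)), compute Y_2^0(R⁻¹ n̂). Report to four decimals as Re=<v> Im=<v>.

Re=0.5588 Im=0.0000

Need the full column D^2_{m',0} for m'=−2..2 at α=5.587, β=1.2021, γ=1.5372.
cos(β/2)=0.824742, sin(β/2)=0.565509
d^2_{-2,0}: single k=2 term ⇒ +0.532833;  D = +0.094567-0.524374i
d^2_{-1,0}: k∈[1..2] ⇒ +0.777087 -0.365352 = +0.411735;  D = +0.315922-0.264044i
d^2_{0,0}: k∈[0..2] ⇒ +0.462672 -0.870112 +0.102272 = -0.305168;  D = -0.305168+0.000000i
d^2_{1,0}: k∈[0..1] ⇒ -0.777087 +0.365352 = -0.411735;  D = -0.315922-0.264044i
d^2_{2,0}: single k=0 term ⇒ +0.532833;  D = +0.094567+0.524374i
Y_2^{m'}(θ=2.1305,φ=2.6741) and Σ D·Y over m':
  (+0.0946-0.5244i)·(+0.1647+0.2232i)  (+0.3159-0.2640i)·(+0.3103+0.1566i)  (-0.3052+0.0000i)·(-0.0487+0.0000i)  (-0.3159-0.2640i)·(-0.3103+0.1566i)  (+0.0946+0.5244i)·(+0.1647-0.2232i)
Y_2^0(R⁻¹ n̂) = +0.558844+0.000000i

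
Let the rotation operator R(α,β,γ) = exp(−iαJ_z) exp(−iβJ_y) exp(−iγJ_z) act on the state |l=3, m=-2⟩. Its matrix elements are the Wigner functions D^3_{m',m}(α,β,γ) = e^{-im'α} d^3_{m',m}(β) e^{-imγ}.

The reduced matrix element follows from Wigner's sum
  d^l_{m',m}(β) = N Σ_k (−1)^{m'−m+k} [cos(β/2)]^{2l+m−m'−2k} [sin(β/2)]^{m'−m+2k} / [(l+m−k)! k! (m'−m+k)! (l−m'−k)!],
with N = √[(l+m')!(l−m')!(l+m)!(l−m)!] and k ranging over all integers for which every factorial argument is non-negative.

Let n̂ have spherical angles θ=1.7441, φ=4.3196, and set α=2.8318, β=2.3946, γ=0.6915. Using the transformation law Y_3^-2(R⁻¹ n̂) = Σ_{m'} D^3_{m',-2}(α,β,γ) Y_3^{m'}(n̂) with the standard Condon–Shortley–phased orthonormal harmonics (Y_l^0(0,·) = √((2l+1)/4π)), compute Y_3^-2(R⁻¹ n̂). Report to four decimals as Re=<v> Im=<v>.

Re=-0.0128 Im=-0.1794

Need the full column D^3_{m',-2} for m'=−3..3 at α=2.8318, β=2.3946, γ=0.6915.
cos(β/2)=0.364873, sin(β/2)=0.931057
d^3_{-3,-2}: single k=1 term ⇒ +0.014749;  D = -0.013257-0.006463i
d^3_{-2,-2}: k∈[0..1] ⇒ +0.002360 -0.076823 = -0.074463;  D = -0.053798-0.051483i
d^3_{-1,-2}: k∈[0..1] ⇒ -0.019041 +0.247961 = +0.228921;  D = -0.109266-0.201161i
d^3_{0,-2}: k∈[0..1] ⇒ +0.084155 -0.547961 = -0.463806;  D = -0.086590-0.455651i
d^3_{1,-2}: k∈[0..1] ⇒ -0.247961 +0.807279 = +0.559318;  D = +0.068066-0.555161i
d^3_{2,-2}: k∈[0..1] ⇒ +0.500218 -0.651416 = -0.151199;  D = +0.063276-0.137321i
d^3_{3,-2}: single k=0 term ⇒ -0.625316;  D = -0.422373+0.461109i
Y_3^{m'}(θ=1.7441,φ=4.3196) and Σ D·Y over m':
  (-0.0133-0.0065i)·(+0.3684-0.1525i)  (-0.0538-0.0515i)·(+0.1209+0.1209i)  (-0.1093-0.2012i)·(+0.1037-0.2504i)  (-0.0866-0.4557i)·(+0.1835+0.0000i)  (+0.0681-0.5552i)·(-0.1037-0.2504i)  (+0.0633-0.1373i)·(+0.1209-0.1209i)  (-0.4224+0.4611i)·(-0.3684-0.1525i)
Y_3^-2(R⁻¹ n̂) = -0.012812-0.179389i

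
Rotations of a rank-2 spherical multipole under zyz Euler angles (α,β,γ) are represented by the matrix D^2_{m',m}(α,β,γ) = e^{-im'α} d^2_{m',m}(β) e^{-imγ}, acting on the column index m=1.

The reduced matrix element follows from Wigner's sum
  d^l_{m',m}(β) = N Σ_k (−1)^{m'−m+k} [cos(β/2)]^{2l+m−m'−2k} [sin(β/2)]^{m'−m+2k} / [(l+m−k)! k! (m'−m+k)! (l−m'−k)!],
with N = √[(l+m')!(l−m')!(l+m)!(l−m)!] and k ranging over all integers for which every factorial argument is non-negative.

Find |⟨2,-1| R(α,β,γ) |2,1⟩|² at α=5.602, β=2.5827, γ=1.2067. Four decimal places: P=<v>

First d^2_{-1,1}(β=2.5827), then the phase factors e^{-i(-1)α} and e^{-i(1)γ}:
c=cos(2.5827/2)=0.275823, s=sin(2.5827/2)=0.961208; N=√[1·6·6·1]=6.000000
k: max(0,(1)−(-1))=2 … min(2+(1),2−(-1))=3
  k=2: (−1)^0·6.0000/(2)·0.2758^2·0.9612^2 = +0.210872
  k=3: (−1)^1·6.0000/(6)·0.2758^0·0.9612^4 = -0.853631
d^2_{-1,1}(2.5827) = +0.210872 -0.853631 = -0.642759
|D^2_{-1,1}|² = |d^2_{-1,1}(β)|² = (-0.642759)² = 0.413139 (the z-rotation phases have unit modulus)

P=0.4131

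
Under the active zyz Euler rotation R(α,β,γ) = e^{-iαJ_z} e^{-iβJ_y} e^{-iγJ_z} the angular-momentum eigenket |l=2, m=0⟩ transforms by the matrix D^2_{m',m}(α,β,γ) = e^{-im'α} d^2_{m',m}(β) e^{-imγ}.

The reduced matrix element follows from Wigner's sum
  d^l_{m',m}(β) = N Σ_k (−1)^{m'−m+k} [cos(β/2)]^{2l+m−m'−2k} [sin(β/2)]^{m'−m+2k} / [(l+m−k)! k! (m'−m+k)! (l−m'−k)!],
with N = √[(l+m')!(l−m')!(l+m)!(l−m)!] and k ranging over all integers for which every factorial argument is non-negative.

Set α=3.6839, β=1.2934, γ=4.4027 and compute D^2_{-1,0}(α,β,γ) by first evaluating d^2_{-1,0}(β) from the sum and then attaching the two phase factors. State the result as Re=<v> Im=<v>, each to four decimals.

Re=-0.2763 Im=-0.1665

D^2_{-1,0}(3.6839,1.2934,4.4027) = e^{-i·-1·3.6839}·d^2_{-1,0}(1.2934)·e^{-i·0·4.4027}. Compute d first:
c=cos(1.2934/2)=0.798077, s=sin(1.2934/2)=0.602556; N=√[1·6·2·2]=4.898979
k∈{1,2} keeps every argument non-negative
  k=1: (−1)^0·4.8990/(2)·0.7981^3·0.6026^1 = +0.750251
  k=2: (−1)^1·4.8990/(2)·0.7981^1·0.6026^3 = -0.427674
d^2_{-1,0}(1.2934) = +0.750251 -0.427674 = +0.322578
Phases: e^{-i·(-1)·3.6839}=-0.856520-0.516114i, e^{-i·(0)·4.4027}=+1.000000+0.000000i ⇒ D=-0.276294-0.166487i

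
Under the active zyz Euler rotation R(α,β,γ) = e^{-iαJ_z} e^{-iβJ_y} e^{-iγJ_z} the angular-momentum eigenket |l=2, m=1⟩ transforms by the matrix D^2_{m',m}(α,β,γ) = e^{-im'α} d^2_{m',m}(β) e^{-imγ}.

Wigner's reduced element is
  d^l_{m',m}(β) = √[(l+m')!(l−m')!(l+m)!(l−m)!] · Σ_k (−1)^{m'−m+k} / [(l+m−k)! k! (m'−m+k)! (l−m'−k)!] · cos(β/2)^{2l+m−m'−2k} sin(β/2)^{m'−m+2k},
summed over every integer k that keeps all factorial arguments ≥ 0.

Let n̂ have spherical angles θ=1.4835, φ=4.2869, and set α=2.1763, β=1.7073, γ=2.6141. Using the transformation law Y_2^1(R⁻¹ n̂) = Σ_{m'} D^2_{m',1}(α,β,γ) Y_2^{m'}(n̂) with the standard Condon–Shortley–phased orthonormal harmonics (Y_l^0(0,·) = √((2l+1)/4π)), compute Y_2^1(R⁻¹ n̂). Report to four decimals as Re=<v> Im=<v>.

Need the full column D^2_{m',1} for m'=−2..2 at α=2.1763, β=1.7073, γ=2.6141.
cos(β/2)=0.657237, sin(β/2)=0.753684
d^2_{-2,1}: single k=3 term ⇒ +0.562756;  D = -0.093935+0.554861i
d^2_{-1,1}: k∈[2..3] ⇒ +0.736112 -0.322670 = +0.413442;  D = +0.374449-0.175278i
d^2_{0,1}: k∈[1..2] ⇒ +0.524119 -0.689233 = -0.165113;  D = +0.142670+0.083113i
d^2_{1,1}: k∈[0..1] ⇒ +0.186589 -0.736112 = -0.549522;  D = -0.042825-0.547851i
d^2_{2,1}: single k=0 term ⇒ -0.427942;  D = -0.331808+0.270255i
Y_2^{m'}(θ=1.4835,φ=4.2869) and Σ D·Y over m':
  (-0.0939+0.5549i)·(-0.2527-0.2882i)  (+0.3744-0.1753i)·(-0.0277+0.0611i)  (+0.1427+0.0831i)·(-0.3082+0.0000i)  (-0.0428-0.5479i)·(+0.0277+0.0611i)  (-0.3318+0.2703i)·(-0.2527+0.2882i)
Y_2^1(R⁻¹ n̂) = +0.178294-0.292751i

Re=0.1783 Im=-0.2928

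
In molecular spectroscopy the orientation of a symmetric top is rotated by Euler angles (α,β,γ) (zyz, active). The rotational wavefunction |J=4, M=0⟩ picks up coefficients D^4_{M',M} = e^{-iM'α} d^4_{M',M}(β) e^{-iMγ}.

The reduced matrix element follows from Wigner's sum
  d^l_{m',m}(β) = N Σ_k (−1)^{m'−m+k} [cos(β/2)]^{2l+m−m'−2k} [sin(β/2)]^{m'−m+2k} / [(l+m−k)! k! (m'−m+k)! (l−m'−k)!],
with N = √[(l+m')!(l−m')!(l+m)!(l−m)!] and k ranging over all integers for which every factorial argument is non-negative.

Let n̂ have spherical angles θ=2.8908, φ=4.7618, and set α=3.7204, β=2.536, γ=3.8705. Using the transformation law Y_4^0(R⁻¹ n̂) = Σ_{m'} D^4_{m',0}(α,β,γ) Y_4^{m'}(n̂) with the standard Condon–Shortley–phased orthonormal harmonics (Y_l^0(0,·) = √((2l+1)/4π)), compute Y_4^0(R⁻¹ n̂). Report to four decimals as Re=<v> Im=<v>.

Need the full column D^4_{m',0} for m'=−4..4 at α=3.7204, β=2.536, γ=3.8705.
cos(β/2)=0.298190, sin(β/2)=0.954506
d^4_{-4,0}: single k=4 term ⇒ +0.054908;  D = -0.037204+0.040384i
d^4_{-3,0}: k∈[3..4] ⇒ +0.024259 -0.248565 = -0.224306;  D = -0.036981+0.221236i
d^4_{-2,0}: k∈[2..4] ⇒ +0.006076 -0.166028 +0.637943 = +0.477992;  D = +0.191926+0.437768i
d^4_{-1,0}: k∈[1..4] ⇒ +0.000895 -0.055014 +0.563692 -0.962633 = -0.453060;  D = +0.379263+0.247835i
d^4_{0,0}: k∈[0..4] ⇒ +0.000063 -0.010248 +0.236261 -1.075921 +0.689018 = -0.160827;  D = -0.160827+0.000000i
d^4_{1,0}: k∈[0..3] ⇒ -0.000895 +0.055014 -0.563692 +0.962633 = +0.453060;  D = -0.379263+0.247835i
d^4_{2,0}: k∈[0..2] ⇒ +0.006076 -0.166028 +0.637943 = +0.477992;  D = +0.191926-0.437768i
d^4_{3,0}: k∈[0..1] ⇒ -0.024259 +0.248565 = +0.224306;  D = +0.036981+0.221236i
d^4_{4,0}: single k=0 term ⇒ +0.054908;  D = -0.037204-0.040384i
Y_4^{m'}(θ=2.8908,φ=4.7618) and Σ D·Y over m':
  (-0.0372+0.0404i)·(+0.0016-0.0003i)  (-0.0370+0.2212i)·(+0.0027+0.0183i)  (+0.1919+0.4378i)·(-0.1142+0.0113i)  (+0.3793+0.2478i)·(-0.0200-0.4054i)  (-0.1608+0.0000i)·(+0.5997+0.0000i)  (-0.3793+0.2478i)·(+0.0200-0.4054i)  (+0.1919-0.4378i)·(-0.1142-0.0113i)  (+0.0370+0.2212i)·(-0.0027+0.0183i)  (-0.0372-0.0404i)·(+0.0016+0.0003i)
Y_4^0(R⁻¹ n̂) = +0.027144-0.000000i

Re=0.0271 Im=0.0000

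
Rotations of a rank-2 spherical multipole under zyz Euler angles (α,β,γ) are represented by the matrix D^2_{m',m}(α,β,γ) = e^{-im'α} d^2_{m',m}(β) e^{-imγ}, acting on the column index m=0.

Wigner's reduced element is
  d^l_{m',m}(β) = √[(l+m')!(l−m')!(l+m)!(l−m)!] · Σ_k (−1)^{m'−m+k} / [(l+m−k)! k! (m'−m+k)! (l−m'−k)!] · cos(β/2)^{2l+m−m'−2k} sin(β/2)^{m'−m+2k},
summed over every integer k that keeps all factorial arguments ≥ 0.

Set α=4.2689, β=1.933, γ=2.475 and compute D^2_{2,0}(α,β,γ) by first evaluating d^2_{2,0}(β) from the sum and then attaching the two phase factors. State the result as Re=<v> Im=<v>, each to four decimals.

Re=-0.3383 Im=-0.4151

D^2_{2,0}(4.2689,1.933,2.475) = e^{-i·2·4.2689}·d^2_{2,0}(1.933)·e^{-i·0·2.475}. Compute d first:
With c≡cos(β/2)=0.568183 and s≡sin(β/2)=0.822902, N=[24·1·2·2]^{1/2}=9.797959
k∈{0} keeps every argument non-negative
  k=0: (−1)^2·9.7980/(4)·0.5682^2·0.8229^2 = +0.535487
d^2_{2,0}(1.933) = +0.535487
D = (-0.631757-0.775166i)·(+0.535487)·(+1.000000+0.000000i) = -0.338298-0.415091i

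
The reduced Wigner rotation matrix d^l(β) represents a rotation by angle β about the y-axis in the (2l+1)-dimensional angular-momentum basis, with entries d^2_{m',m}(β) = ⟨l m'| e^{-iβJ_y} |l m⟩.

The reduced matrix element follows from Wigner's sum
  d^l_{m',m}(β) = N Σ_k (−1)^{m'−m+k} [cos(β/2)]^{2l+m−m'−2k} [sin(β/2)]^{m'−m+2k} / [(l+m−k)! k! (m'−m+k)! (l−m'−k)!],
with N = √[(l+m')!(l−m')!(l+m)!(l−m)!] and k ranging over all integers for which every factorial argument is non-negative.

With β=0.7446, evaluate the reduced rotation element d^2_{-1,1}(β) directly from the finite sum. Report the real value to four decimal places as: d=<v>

d^2_{-1,1}(β=0.7446) via Wigner's sum:
Half-angle: c=0.931493, s=0.363759. N=√(1·6·6·1)=6.000000
The bounds max(0,m−m')=2 and min(l+m,l−m')=3 give 2 terms
  k=2: (−1)^0·6.0000/(2)·0.9315^2·0.3638^2 = +0.344435
  k=3: (−1)^1·6.0000/(6)·0.9315^0·0.3638^4 = -0.017509
d^2_{-1,1}(0.7446) = +0.344435 -0.017509 = +0.326927

d=0.3269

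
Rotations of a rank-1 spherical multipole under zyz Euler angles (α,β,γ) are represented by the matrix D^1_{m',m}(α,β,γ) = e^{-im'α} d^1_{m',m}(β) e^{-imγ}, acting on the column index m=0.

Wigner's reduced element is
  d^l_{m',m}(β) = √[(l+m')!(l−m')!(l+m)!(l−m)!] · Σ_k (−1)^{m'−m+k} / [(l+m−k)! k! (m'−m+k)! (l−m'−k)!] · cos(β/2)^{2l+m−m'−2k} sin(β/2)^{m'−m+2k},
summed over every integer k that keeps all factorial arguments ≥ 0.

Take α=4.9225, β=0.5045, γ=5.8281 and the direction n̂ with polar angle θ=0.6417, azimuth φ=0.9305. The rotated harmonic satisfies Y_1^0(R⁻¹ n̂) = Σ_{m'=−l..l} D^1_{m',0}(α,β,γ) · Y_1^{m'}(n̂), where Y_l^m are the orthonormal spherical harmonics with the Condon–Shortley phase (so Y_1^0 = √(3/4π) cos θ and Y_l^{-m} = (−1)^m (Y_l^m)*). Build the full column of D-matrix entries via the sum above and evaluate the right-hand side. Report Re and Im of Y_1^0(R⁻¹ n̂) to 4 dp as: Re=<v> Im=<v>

Need the full column D^1_{m',0} for m'=−1..1 at α=4.9225, β=0.5045, γ=5.8281.
cos(β/2)=0.968353, sin(β/2)=0.249583
d^1_{-1,0}: single k=1 term ⇒ +0.341794;  D = +0.071287-0.334277i
d^1_{0,0}: k∈[0..1] ⇒ +0.937708 -0.062292 = +0.875416;  D = +0.875416+0.000000i
d^1_{1,0}: single k=0 term ⇒ -0.341794;  D = -0.071287-0.334277i
Y_1^{m'}(θ=0.6417,φ=0.9305) and Σ D·Y over m':
  (+0.0713-0.3343i)·(+0.1235-0.1658i)  (+0.8754+0.0000i)·(+0.3914+0.0000i)  (-0.0713-0.3343i)·(-0.1235-0.1658i)
Y_1^0(R⁻¹ n̂) = +0.249391+0.000000i

Re=0.2494 Im=0.0000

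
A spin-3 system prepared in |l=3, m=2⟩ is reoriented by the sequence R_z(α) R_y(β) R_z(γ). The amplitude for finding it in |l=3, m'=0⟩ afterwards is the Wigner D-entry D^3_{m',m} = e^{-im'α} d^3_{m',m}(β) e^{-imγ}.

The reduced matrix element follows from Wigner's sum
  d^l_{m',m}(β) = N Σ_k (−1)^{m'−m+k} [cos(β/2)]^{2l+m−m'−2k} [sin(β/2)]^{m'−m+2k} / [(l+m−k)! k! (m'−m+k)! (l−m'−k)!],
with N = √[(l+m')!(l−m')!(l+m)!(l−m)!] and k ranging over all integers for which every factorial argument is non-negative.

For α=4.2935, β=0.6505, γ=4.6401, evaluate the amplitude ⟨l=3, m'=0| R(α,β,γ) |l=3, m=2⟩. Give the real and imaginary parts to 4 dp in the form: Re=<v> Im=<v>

Re=-0.3954 Im=-0.0576

Split into d^3_{0,2}(β=0.6505) × two z-phases.
With c≡cos(β/2)=0.947571 and s≡sin(β/2)=0.319546, N=[6·6·120·1]^{1/2}=65.726707
Admissible k: 2..3 (factorial args all ≥0)
  k=2: (−1)^0·65.7267/(12)·0.9476^4·0.3195^2 = +0.450893
  k=3: (−1)^1·65.7267/(12)·0.9476^2·0.3195^4 = -0.051276
d^3_{0,2}(0.6505) = +0.450893 -0.051276 = +0.399617
D = (+1.000000+0.000000i)·(+0.399617)·(-0.989567-0.144075i) = -0.395447-0.057575i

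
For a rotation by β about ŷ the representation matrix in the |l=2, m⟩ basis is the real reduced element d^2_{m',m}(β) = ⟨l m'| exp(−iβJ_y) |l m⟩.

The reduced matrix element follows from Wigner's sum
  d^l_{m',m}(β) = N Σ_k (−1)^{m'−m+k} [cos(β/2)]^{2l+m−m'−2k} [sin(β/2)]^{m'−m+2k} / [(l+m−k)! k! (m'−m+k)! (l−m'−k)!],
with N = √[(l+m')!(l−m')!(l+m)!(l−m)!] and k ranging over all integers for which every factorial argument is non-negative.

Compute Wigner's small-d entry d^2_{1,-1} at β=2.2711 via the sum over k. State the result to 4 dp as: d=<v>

d^2_{1,-1}(β=2.2711) via Wigner's sum:
With c≡cos(β/2)=0.421634 and s≡sin(β/2)=0.906766, N=[6·1·1·6]^{1/2}=6.000000
k∈{0,1} keeps every argument non-negative
  k=0: (−1)^2·6.0000/(2)·0.4216^2·0.9068^2 = +0.438513
  k=1: (−1)^3·6.0000/(6)·0.4216^0·0.9068^4 = -0.676054
d^2_{1,-1}(2.2711) = +0.438513 -0.676054 = -0.237541

d=-0.2375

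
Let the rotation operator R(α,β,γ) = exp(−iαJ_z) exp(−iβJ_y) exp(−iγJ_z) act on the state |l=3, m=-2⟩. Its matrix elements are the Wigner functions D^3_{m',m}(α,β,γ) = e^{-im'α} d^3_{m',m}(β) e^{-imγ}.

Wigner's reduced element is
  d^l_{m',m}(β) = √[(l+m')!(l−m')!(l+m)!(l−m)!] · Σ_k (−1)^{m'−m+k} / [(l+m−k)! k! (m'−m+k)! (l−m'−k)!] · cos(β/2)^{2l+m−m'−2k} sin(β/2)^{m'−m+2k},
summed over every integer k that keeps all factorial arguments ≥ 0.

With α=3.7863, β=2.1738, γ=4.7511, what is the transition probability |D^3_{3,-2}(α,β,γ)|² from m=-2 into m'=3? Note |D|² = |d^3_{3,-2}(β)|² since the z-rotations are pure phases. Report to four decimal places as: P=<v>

P=0.3836

Split into d^3_{3,-2}(β=2.1738) × two z-phases.
Half-angle: c=0.465232, s=0.885189. N=√(720·1·1·120)=293.938769
Admissible k: 0..0 (factorial args all ≥0)
  k=0: (−1)^5·293.9388/(120)·0.4652^1·0.8852^5 = -0.619334
d^3_{3,-2}(2.1738) = -0.619334
|D^3_{3,-2}|² = |d^3_{3,-2}(β)|² = (-0.619334)² = 0.383574 (the z-rotation phases have unit modulus)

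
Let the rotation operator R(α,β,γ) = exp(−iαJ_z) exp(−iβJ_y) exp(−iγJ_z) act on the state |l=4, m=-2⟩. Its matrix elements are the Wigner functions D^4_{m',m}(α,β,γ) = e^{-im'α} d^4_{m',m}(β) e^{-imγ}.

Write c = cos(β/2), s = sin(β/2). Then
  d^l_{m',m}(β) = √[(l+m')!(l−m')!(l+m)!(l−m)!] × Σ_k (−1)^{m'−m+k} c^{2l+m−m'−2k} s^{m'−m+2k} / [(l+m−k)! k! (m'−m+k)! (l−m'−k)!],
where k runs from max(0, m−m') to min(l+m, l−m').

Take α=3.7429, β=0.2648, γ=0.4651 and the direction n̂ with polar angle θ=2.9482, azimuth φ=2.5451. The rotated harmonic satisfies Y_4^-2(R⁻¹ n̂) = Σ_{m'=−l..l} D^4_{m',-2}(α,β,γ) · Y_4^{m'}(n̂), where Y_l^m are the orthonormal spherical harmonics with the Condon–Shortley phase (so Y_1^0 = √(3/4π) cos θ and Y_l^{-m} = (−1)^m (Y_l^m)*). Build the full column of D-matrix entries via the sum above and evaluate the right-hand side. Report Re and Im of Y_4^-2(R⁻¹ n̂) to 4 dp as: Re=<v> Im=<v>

Need the full column D^4_{m',-2} for m'=−4..4 at α=3.7429, β=0.2648, γ=0.4651.
cos(β/2)=0.991248, sin(β/2)=0.132014
d^4_{-4,-2}: single k=2 term ⇒ +0.087480;  D = -0.085842-0.016851i
d^4_{-3,-2}: k∈[1..2] ⇒ +0.464471 -0.024715 = +0.439756;  D = +0.403752-0.174270i
d^4_{-2,-2}: k∈[0..2] ⇒ +0.932091 -0.198386 +0.004398 = +0.738103;  D = -0.393332+0.624569i
d^4_{-1,-2}: k∈[0..2] ⇒ -0.526660 +0.046706 -0.000552 = -0.480507;  D = +0.018874+0.480136i
d^4_{0,-2}: k∈[0..2] ⇒ +0.156838 -0.007418 +0.000049 = +0.149469;  D = +0.089334+0.119836i
d^4_{1,-2}: k∈[0..2] ⇒ -0.031137 +0.000828 -0.000003 = -0.030312;  D = +0.028687+0.009791i
d^4_{2,-2}: k∈[0..2] ⇒ +0.004398 -0.000062 +0.000000 = +0.004336;  D = +0.004176-0.001167i
d^4_{3,-2}: k∈[0..1] ⇒ -0.000438 +0.000003 = -0.000436;  D = +0.000280-0.000334i
d^4_{4,-2}: single k=0 term ⇒ +0.000028;  D = +0.000003-0.000027i
Y_4^{m'}(θ=2.9482,φ=2.5451) and Σ D·Y over m':
  (-0.0858-0.0169i)·(-0.0004+0.0004i)  (+0.4038-0.1743i)·(-0.0019+0.0085i)  (-0.3933+0.6246i)·(+0.0262+0.0659i)  (+0.0189+0.4801i)·(+0.2762+0.1875i)  (+0.0893+0.1198i)·(+0.6950+0.0000i)  (+0.0287+0.0098i)·(-0.2762+0.1875i)  (+0.0042-0.0012i)·(+0.0262-0.0659i)  (+0.0003-0.0003i)·(+0.0019+0.0085i)  (+0.0000-0.0000i)·(-0.0004-0.0004i)
Y_4^-2(R⁻¹ n̂) = -0.083174+0.215957i

Re=-0.0832 Im=0.2160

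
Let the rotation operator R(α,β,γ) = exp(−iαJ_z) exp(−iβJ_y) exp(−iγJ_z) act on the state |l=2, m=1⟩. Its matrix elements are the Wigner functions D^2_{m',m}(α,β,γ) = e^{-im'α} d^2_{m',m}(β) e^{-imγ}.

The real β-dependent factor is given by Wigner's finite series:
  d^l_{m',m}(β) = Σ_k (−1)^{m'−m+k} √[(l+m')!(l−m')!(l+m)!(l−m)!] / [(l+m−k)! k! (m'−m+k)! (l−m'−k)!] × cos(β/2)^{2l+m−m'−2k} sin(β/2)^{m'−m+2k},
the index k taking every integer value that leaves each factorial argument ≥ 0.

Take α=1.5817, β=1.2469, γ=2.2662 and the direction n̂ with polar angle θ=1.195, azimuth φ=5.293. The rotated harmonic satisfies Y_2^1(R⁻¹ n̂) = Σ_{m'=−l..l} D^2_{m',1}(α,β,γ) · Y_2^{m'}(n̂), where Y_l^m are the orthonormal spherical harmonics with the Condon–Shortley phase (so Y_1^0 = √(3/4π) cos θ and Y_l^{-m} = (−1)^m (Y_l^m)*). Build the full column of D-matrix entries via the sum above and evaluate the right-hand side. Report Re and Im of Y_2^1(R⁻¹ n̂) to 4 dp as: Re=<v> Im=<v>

Need the full column D^2_{m',1} for m'=−2..2 at α=1.5817, β=1.2469, γ=2.2662.
cos(β/2)=0.811869, sin(β/2)=0.583840
d^2_{-2,1}: single k=3 term ⇒ +0.323144;  D = +0.201578+0.252564i
d^2_{-1,1}: k∈[2..3] ⇒ +0.674032 -0.116191 = +0.557840;  D = +0.432178-0.352714i
d^2_{0,1}: k∈[1..2] ⇒ +0.765292 -0.395769 = +0.369522;  D = -0.236751-0.283718i
d^2_{1,1}: k∈[0..1] ⇒ +0.434454 -0.674032 = -0.239578;  D = +0.182262-0.155493i
d^2_{2,1}: single k=0 term ⇒ -0.624858;  D = -0.410710-0.470919i
Y_2^{m'}(θ=1.195,φ=5.293) and Σ D·Y over m':
  (+0.2016+0.2526i)·(-0.1331+0.3066i)  (+0.4322-0.3527i)·(+0.1447+0.2205i)  (-0.2368-0.2837i)·(-0.1879+0.0000i)  (+0.1823-0.1555i)·(-0.1447+0.2205i)  (-0.4107-0.4709i)·(-0.1331-0.3066i)
Y_2^1(R⁻¹ n̂) = -0.001256+0.377081i

Re=-0.0013 Im=0.3771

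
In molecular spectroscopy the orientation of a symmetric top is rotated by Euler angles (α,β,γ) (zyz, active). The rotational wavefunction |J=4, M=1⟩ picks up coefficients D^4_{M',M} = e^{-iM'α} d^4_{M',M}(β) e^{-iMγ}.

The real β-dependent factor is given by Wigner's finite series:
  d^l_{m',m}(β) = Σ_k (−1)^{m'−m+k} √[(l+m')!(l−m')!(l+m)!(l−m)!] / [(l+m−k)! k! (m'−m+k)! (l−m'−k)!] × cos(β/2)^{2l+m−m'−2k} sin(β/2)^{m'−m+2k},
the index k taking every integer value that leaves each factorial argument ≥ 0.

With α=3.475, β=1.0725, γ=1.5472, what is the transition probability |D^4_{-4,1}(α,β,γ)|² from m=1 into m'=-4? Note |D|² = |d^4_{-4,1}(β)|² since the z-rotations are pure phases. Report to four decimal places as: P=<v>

P=0.0274

D^4_{-4,1}(3.475,1.0725,1.5472) = e^{-i·-4·3.475}·d^4_{-4,1}(1.0725)·e^{-i·1·1.5472}. Compute d first:
c=cos(1.0725/2)=0.859631, s=sin(1.0725/2)=0.510916; N=√[1·40320·120·6]=5387.986637
k∈{5} keeps every argument non-negative
  k=5: (−1)^0·5387.9866/(720)·0.8596^3·0.5109^5 = +0.165492
d^4_{-4,1}(1.0725) = +0.165492
|D^4_{-4,1}|² = |d^4_{-4,1}(β)|² = (+0.165492)² = 0.027388 (the z-rotation phases have unit modulus)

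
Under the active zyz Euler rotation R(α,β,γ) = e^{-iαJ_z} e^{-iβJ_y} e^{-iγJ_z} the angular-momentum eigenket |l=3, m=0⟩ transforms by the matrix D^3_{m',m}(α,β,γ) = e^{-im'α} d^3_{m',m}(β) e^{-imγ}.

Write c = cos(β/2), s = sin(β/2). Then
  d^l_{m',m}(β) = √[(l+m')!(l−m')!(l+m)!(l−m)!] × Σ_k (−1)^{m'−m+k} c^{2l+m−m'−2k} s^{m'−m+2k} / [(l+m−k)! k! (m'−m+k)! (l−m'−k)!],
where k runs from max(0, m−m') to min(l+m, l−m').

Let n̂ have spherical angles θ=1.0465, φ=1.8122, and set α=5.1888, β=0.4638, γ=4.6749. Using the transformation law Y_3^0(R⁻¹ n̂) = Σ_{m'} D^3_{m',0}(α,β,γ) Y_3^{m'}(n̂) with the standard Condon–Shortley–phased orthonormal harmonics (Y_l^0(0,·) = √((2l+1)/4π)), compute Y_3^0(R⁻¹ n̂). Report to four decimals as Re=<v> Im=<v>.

Need the full column D^3_{m',0} for m'=−3..3 at α=5.1888, β=0.4638, γ=4.6749.
cos(β/2)=0.973231, sin(β/2)=0.229827
d^3_{-3,0}: single k=3 term ⇒ +0.050046;  D = -0.049545+0.007061i
d^3_{-2,0}: k∈[2..3] ⇒ +0.259554 -0.014474 = +0.245080;  D = -0.141996-0.199753i
d^3_{-1,0}: k∈[1..3] ⇒ +0.695140 -0.116296 +0.002162 = +0.581006;  D = +0.266445-0.516309i
d^3_{0,0}: k∈[0..3] ⇒ +0.849761 -0.426491 +0.023784 -0.000147 = +0.446907;  D = +0.446907+0.000000i
d^3_{1,0}: k∈[0..2] ⇒ -0.695140 +0.116296 -0.002162 = -0.581006;  D = -0.266445-0.516309i
d^3_{2,0}: k∈[0..1] ⇒ +0.259554 -0.014474 = +0.245080;  D = -0.141996+0.199753i
d^3_{3,0}: single k=0 term ⇒ -0.050046;  D = +0.049545+0.007061i
Y_3^{m'}(θ=1.0465,φ=1.8122) and Σ D·Y over m':
  (-0.0495+0.0071i)·(+0.1793+0.2027i)  (-0.1420-0.1998i)·(-0.3396+0.1780i)  (+0.2664-0.5163i)·(-0.0169-0.0687i)  (+0.4469+0.0000i)·(-0.3264+0.0000i)  (-0.2664-0.5163i)·(+0.0169-0.0687i)  (-0.1420+0.1998i)·(-0.3396-0.1780i)  (+0.0495+0.0071i)·(-0.1793+0.2027i)
Y_3^0(R⁻¹ n̂) = -0.078932+0.000000i

Re=-0.0789 Im=0.0000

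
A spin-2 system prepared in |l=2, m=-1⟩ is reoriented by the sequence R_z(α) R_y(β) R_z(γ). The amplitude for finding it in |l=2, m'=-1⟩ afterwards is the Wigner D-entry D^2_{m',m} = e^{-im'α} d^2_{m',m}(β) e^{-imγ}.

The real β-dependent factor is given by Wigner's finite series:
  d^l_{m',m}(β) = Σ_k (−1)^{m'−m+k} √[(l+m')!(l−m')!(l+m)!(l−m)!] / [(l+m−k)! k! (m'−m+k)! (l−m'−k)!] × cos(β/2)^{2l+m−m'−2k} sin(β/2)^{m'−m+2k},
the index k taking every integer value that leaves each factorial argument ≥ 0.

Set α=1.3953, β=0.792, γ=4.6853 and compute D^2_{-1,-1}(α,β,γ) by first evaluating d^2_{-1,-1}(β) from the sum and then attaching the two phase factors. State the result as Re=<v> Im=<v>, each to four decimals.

D^2_{-1,-1}(1.3953,0.792,4.6853) = e^{-i·-1·1.3953}·d^2_{-1,-1}(0.792)·e^{-i·-1·4.6853}. Compute d first:
Half-angle: c=0.922611, s=0.385731. N=√(1·6·1·6)=6.000000
The bounds max(0,m−m')=0 and min(l+m,l−m')=1 give 2 terms
  k=0: (−1)^0·6.0000/(6)·0.9226^4·0.3857^0 = +0.724561
  k=1: (−1)^1·6.0000/(2)·0.9226^2·0.3857^2 = -0.379951
d^2_{-1,-1}(0.792) = +0.724561 -0.379951 = +0.344610
D = (+0.174597+0.984640i)·(+0.344610)·(-0.027086-0.999633i) = +0.337563-0.069336i

Re=0.3376 Im=-0.0693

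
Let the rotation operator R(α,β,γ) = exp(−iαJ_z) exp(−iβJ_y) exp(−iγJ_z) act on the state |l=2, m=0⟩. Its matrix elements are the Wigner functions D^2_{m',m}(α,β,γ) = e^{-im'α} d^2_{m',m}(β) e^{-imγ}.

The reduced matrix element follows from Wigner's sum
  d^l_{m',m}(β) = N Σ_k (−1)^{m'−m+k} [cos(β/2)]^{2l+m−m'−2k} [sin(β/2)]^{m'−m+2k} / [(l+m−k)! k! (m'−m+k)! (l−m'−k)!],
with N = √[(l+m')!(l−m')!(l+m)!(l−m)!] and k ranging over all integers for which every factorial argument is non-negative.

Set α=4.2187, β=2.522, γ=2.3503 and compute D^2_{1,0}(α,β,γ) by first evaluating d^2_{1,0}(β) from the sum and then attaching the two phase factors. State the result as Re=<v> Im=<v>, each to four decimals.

First d^2_{1,0}(β=2.522), then the phase factors e^{-i(1)α} and e^{-i(0)γ}:
With c≡cos(β/2)=0.304865 and s≡sin(β/2)=0.952396, N=[6·1·2·2]^{1/2}=4.898979
k∈{0,1} keeps every argument non-negative
  k=0: (−1)^1·4.8990/(2)·0.3049^3·0.9524^1 = -0.066102
  k=1: (−1)^2·4.8990/(2)·0.3049^1·0.9524^3 = +0.645112
d^2_{1,0}(2.522) = -0.066102 +0.645112 = +0.579010
Phases: e^{-i·(1)·4.2187}=-0.473878+0.880591i, e^{-i·(0)·2.3503}=+1.000000+0.000000i ⇒ D=-0.274380+0.509871i

Re=-0.2744 Im=0.5099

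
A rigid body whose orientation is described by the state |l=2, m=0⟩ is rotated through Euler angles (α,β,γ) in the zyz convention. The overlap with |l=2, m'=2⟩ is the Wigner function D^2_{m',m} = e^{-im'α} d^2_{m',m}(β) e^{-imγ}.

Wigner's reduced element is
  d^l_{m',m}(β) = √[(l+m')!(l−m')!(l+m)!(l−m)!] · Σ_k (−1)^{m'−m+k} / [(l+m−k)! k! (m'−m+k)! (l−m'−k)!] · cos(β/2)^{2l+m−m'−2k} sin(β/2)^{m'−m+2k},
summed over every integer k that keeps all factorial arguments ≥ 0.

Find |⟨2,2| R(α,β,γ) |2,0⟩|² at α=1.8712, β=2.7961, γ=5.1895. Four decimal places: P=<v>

P=0.0049

D^2_{2,0}(1.8712,2.7961,5.1895) = e^{-i·2·1.8712}·d^2_{2,0}(2.7961)·e^{-i·0·5.1895}. Compute d first:
Half-angle: c=0.171888, s=0.985116. N=√(24·1·2·2)=9.797959
k: max(0,(0)−(2))=0 … min(2+(0),2−(2))=0
  k=0: (−1)^2·9.7980/(4)·0.1719^2·0.9851^2 = +0.070233
d^2_{2,0}(2.7961) = +0.070233
|D^2_{2,0}|² = |d^2_{2,0}(β)|² = (+0.070233)² = 0.004933 (the z-rotation phases have unit modulus)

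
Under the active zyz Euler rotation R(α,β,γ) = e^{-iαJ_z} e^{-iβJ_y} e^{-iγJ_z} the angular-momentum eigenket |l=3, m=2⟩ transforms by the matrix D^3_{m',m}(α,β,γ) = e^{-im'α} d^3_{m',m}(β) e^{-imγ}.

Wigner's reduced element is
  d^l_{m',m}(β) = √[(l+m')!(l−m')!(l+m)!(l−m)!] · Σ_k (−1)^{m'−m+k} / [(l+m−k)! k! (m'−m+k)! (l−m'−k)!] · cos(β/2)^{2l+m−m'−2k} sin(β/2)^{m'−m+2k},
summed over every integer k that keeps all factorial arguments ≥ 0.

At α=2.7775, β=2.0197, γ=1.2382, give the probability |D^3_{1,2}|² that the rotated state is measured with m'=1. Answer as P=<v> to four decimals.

P=0.2153

Split into d^3_{1,2}(β=2.0197) × two z-phases.
Half-angle: c=0.531988, s=0.846752. N=√(24·2·120·1)=75.894664
k∈{1,2} keeps every argument non-negative
  k=1: (−1)^0·75.8947/(24)·0.5320^5·0.8468^1 = +0.114094
  k=2: (−1)^1·75.8947/(12)·0.5320^3·0.8468^3 = -0.578101
d^3_{1,2}(2.0197) = +0.114094 -0.578101 = -0.464006
|D^3_{1,2}|² = |d^3_{1,2}(β)|² = (-0.464006)² = 0.215302 (the z-rotation phases have unit modulus)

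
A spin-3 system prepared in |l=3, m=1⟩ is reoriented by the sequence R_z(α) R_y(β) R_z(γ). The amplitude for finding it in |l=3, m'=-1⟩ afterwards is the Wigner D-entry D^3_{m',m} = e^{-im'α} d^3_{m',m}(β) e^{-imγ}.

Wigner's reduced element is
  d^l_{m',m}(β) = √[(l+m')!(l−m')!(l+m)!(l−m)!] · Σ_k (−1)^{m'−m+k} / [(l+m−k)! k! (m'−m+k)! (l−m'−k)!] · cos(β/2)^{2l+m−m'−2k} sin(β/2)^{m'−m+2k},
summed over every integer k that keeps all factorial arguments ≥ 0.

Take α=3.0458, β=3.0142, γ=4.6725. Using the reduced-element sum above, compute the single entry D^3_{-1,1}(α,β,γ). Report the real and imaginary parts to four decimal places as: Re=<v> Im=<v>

Re=-0.0534 Im=-0.9543

First d^3_{-1,1}(β=3.0142), then the phase factors e^{-i(-1)α} and e^{-i(1)γ}:
Half-angle: c=0.063653, s=0.997972. N=√(2·24·24·2)=48.000000
The bounds max(0,m−m')=2 and min(l+m,l−m')=4 give 3 terms
  k=2: (−1)^0·48.0000/(8)·0.0637^4·0.9980^2 = +0.000098
  k=3: (−1)^1·48.0000/(6)·0.0637^2·0.9980^4 = -0.032152
  k=4: (−1)^2·48.0000/(48)·0.0637^0·0.9980^6 = +0.987894
d^3_{-1,1}(3.0142) = +0.000098 -0.032152 +0.987894 = +0.955840
D = (-0.995415+0.095646i)·(+0.955840)·(-0.039878+0.999205i) = -0.053407-0.954347i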